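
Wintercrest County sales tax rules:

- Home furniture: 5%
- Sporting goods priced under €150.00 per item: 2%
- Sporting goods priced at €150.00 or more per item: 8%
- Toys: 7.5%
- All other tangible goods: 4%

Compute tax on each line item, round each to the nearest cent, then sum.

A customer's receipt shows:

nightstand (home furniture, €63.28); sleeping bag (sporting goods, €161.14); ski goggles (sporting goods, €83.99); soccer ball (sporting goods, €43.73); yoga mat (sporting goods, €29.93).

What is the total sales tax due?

Nightstand €63.28: home furniture → 5% → €3.16
Sleeping bag €161.14: sporting goods, €150.00 or more → 8% → €12.89
Ski goggles €83.99: sporting goods, under €150.00 → 2% → €1.68
Soccer ball €43.73: sporting goods, under €150.00 → 2% → €0.87
Yoga mat €29.93: sporting goods, under €150.00 → 2% → €0.60
Total tax = €3.16 + €12.89 + €1.68 + €0.87 + €0.60 = €19.20

€19.20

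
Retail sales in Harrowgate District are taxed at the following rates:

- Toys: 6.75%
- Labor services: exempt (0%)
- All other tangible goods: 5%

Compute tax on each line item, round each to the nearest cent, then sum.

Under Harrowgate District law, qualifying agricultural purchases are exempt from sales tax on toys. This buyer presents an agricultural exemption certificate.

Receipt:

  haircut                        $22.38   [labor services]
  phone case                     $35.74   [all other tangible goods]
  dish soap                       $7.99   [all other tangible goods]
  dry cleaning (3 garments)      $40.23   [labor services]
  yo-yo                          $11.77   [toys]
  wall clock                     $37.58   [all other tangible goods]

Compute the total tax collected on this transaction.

$4.07

Haircut $22.38: labor services → 0% → $0.00
Phone case $35.74: all other tangible goods → 5% → $1.79
Dish soap $7.99: all other tangible goods → 5% → $0.40
Dry cleaning (3 garments) $40.23: labor services → 0% → $0.00
Yo-yo $11.77: toys, buyer-exempt → 0% → $0.00
Wall clock $37.58: all other tangible goods → 5% → $1.88
Total tax = $1.79 + $0.40 + $1.88 = $4.07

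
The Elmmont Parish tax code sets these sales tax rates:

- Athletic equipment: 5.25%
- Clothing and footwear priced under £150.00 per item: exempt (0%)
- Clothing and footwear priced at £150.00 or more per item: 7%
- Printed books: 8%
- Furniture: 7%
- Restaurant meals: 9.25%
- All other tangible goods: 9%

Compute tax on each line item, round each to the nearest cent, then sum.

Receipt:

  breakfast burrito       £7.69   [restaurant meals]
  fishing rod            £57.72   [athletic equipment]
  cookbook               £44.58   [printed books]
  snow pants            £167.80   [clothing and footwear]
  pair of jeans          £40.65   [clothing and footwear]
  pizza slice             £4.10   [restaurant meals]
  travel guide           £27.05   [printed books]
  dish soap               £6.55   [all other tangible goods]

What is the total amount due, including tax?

£378.33

Breakfast burrito £7.69: restaurant meals → 9.25% → £0.71
Fishing rod £57.72: athletic equipment → 5.25% → £3.03
Cookbook £44.58: printed books → 8% → £3.57
Snow pants £167.80: clothing and footwear, £150.00 or more → 7% → £11.75
Pair of jeans £40.65: clothing and footwear, under £150.00 → 0% → £0.00
Pizza slice £4.10: restaurant meals → 9.25% → £0.38
Travel guide £27.05: printed books → 8% → £2.16
Dish soap £6.55: all other tangible goods → 9% → £0.59
Subtotal = £356.14; tax = £22.19; total due = £378.33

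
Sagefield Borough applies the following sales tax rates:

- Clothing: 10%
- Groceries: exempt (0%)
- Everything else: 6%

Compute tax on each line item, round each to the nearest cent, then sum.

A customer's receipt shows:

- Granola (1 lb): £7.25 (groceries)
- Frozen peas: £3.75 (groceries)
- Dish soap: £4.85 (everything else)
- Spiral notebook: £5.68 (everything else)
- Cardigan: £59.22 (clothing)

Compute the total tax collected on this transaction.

Granola (1 lb) £7.25: groceries → 0% → £0.00
Frozen peas £3.75: groceries → 0% → £0.00
Dish soap £4.85: everything else → 6% → £0.29
Spiral notebook £5.68: everything else → 6% → £0.34
Cardigan £59.22: clothing → 10% → £5.92
Total tax = £0.29 + £0.34 + £5.92 = £6.55

£6.55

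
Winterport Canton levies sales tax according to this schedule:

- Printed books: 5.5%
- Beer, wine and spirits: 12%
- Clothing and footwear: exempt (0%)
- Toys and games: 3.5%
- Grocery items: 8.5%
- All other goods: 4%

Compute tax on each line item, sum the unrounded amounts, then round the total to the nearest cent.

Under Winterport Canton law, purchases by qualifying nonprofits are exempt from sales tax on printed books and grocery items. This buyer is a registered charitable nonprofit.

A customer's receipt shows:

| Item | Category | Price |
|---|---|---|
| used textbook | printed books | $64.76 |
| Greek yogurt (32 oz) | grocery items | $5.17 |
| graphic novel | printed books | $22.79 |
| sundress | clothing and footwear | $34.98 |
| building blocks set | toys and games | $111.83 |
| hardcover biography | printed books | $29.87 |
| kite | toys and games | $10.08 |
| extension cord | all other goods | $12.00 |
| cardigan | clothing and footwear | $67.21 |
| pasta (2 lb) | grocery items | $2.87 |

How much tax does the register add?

Used textbook $64.76: printed books, buyer-exempt → 0% → $0.00
Greek yogurt (32 oz) $5.17: grocery items, buyer-exempt → 0% → $0.00
Graphic novel $22.79: printed books, buyer-exempt → 0% → $0.00
Sundress $34.98: clothing and footwear → 0% → $0.00
Building blocks set $111.83: toys and games → 3.5% → $3.91405
Hardcover biography $29.87: printed books, buyer-exempt → 0% → $0.00
Kite $10.08: toys and games → 3.5% → $0.3528
Extension cord $12.00: all other goods → 4% → $0.48
Cardigan $67.21: clothing and footwear → 0% → $0.00
Pasta (2 lb) $2.87: grocery items, buyer-exempt → 0% → $0.00
Unrounded tax sum = $4.74685 → $4.75

$4.75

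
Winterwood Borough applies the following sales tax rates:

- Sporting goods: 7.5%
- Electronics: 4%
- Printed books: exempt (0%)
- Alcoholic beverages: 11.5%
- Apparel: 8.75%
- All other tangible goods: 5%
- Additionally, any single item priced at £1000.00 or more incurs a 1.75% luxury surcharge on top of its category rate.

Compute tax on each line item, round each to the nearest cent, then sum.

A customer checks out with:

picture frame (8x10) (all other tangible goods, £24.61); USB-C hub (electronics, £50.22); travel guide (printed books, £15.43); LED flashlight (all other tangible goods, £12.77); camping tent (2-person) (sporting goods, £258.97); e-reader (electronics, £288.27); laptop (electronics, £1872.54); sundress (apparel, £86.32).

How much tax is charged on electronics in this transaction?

USB-C hub £50.22: electronics → 4% → £2.01
E-reader £288.27: electronics → 4% → £11.53
Laptop £1872.54: electronics → 4% + 1.75% surcharge = 5.75% → £107.67
Tax on electronics = £2.01 + £11.53 + £107.67 = £121.21

£121.21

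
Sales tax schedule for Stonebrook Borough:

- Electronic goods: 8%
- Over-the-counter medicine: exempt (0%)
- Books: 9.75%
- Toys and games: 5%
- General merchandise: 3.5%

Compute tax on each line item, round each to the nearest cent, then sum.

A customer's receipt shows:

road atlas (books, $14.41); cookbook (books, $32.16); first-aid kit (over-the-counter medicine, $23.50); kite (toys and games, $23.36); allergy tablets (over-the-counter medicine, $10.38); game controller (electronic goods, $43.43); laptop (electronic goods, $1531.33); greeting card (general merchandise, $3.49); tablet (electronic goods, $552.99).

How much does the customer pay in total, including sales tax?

Road atlas $14.41: books → 9.75% → $1.40
Cookbook $32.16: books → 9.75% → $3.14
First-aid kit $23.50: over-the-counter medicine → 0% → $0.00
Kite $23.36: toys and games → 5% → $1.17
Allergy tablets $10.38: over-the-counter medicine → 0% → $0.00
Game controller $43.43: electronic goods → 8% → $3.47
Laptop $1531.33: electronic goods → 8% → $122.51
Greeting card $3.49: general merchandise → 3.5% → $0.12
Tablet $552.99: electronic goods → 8% → $44.24
Subtotal = $2235.05; tax = $176.05; total due = $2411.10

$2411.10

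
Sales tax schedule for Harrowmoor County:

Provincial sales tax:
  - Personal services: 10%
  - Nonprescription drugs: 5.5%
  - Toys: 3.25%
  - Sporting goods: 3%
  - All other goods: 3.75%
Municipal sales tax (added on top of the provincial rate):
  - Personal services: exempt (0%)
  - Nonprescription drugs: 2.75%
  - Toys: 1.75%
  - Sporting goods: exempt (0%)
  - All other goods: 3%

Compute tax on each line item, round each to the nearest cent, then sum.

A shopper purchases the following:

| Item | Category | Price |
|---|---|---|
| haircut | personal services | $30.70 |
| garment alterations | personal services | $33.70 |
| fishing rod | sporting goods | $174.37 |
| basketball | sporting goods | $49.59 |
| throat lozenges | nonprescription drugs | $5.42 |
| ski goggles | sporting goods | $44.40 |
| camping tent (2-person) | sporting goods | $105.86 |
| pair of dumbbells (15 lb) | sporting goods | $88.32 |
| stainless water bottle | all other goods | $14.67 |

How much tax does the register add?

Haircut $30.70: personal services → 10% + 0% municipal = 10% → $3.07
Garment alterations $33.70: personal services → 10% + 0% municipal = 10% → $3.37
Fishing rod $174.37: sporting goods → 3% + 0% municipal = 3% → $5.23
Basketball $49.59: sporting goods → 3% + 0% municipal = 3% → $1.49
Throat lozenges $5.42: nonprescription drugs → 5.5% + 2.75% municipal = 8.25% → $0.45
Ski goggles $44.40: sporting goods → 3% + 0% municipal = 3% → $1.33
Camping tent (2-person) $105.86: sporting goods → 3% + 0% municipal = 3% → $3.18
Pair of dumbbells (15 lb) $88.32: sporting goods → 3% + 0% municipal = 3% → $2.65
Stainless water bottle $14.67: all other goods → 3.75% + 3% municipal = 6.75% → $0.99
Total tax = $3.07 + $3.37 + $5.23 + $1.49 + $0.45 + $1.33 + $3.18 + $2.65 + $0.99 = $21.76

$21.76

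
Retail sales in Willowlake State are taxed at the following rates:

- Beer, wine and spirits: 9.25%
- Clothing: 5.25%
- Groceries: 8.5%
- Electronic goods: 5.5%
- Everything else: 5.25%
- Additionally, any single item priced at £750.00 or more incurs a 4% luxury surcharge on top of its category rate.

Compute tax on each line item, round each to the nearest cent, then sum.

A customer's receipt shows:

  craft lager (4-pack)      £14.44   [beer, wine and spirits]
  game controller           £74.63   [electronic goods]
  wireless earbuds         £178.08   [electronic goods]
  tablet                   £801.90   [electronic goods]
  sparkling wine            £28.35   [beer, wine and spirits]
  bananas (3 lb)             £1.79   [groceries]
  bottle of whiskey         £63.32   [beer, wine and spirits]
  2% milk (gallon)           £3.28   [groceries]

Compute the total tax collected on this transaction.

Craft lager (4-pack) £14.44: beer, wine and spirits → 9.25% → £1.34
Game controller £74.63: electronic goods → 5.5% → £4.10
Wireless earbuds £178.08: electronic goods → 5.5% → £9.79
Tablet £801.90: electronic goods → 5.5% + 4% surcharge = 9.5% → £76.18
Sparkling wine £28.35: beer, wine and spirits → 9.25% → £2.62
Bananas (3 lb) £1.79: groceries → 8.5% → £0.15
Bottle of whiskey £63.32: beer, wine and spirits → 9.25% → £5.86
2% milk (gallon) £3.28: groceries → 8.5% → £0.28
Total tax = £1.34 + £4.10 + £9.79 + £76.18 + £2.62 + £0.15 + £5.86 + £0.28 = £100.32

£100.32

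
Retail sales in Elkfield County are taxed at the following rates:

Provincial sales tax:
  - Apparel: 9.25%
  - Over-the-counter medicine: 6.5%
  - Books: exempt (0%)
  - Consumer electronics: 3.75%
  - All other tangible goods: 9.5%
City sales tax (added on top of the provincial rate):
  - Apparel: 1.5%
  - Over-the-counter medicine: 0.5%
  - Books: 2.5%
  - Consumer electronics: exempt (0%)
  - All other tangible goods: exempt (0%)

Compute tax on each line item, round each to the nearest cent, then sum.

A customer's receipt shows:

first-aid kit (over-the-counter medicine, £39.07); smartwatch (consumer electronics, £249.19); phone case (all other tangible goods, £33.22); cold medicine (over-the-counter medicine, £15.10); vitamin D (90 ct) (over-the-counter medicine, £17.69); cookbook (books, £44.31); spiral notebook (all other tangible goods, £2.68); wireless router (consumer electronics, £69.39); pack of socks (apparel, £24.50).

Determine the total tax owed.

£24.12

First-aid kit £39.07: over-the-counter medicine → 6.5% + 0.5% city = 7% → £2.73
Smartwatch £249.19: consumer electronics → 3.75% + 0% city = 3.75% → £9.34
Phone case £33.22: all other tangible goods → 9.5% + 0% city = 9.5% → £3.16
Cold medicine £15.10: over-the-counter medicine → 6.5% + 0.5% city = 7% → £1.06
Vitamin D (90 ct) £17.69: over-the-counter medicine → 6.5% + 0.5% city = 7% → £1.24
Cookbook £44.31: books → 0% + 2.5% city = 2.5% → £1.11
Spiral notebook £2.68: all other tangible goods → 9.5% + 0% city = 9.5% → £0.25
Wireless router £69.39: consumer electronics → 3.75% + 0% city = 3.75% → £2.60
Pack of socks £24.50: apparel → 9.25% + 1.5% city = 10.75% → £2.63
Total tax = £2.73 + £9.34 + £3.16 + £1.06 + £1.24 + £1.11 + £0.25 + £2.60 + £2.63 = £24.12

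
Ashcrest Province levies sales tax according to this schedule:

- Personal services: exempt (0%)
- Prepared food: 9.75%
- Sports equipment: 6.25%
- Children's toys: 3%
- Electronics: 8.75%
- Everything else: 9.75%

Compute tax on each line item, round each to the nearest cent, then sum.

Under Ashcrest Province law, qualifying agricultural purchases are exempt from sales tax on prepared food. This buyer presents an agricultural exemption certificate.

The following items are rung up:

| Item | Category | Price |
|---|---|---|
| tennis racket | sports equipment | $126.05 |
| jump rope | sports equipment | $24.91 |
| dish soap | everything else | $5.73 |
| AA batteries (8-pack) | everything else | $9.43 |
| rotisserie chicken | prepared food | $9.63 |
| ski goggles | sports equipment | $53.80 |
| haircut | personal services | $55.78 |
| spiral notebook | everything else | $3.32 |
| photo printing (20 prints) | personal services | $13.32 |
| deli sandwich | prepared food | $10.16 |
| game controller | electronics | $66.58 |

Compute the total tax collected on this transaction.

$20.43

Tennis racket $126.05: sports equipment → 6.25% → $7.88
Jump rope $24.91: sports equipment → 6.25% → $1.56
Dish soap $5.73: everything else → 9.75% → $0.56
AA batteries (8-pack) $9.43: everything else → 9.75% → $0.92
Rotisserie chicken $9.63: prepared food, buyer-exempt → 0% → $0.00
Ski goggles $53.80: sports equipment → 6.25% → $3.36
Haircut $55.78: personal services → 0% → $0.00
Spiral notebook $3.32: everything else → 9.75% → $0.32
Photo printing (20 prints) $13.32: personal services → 0% → $0.00
Deli sandwich $10.16: prepared food, buyer-exempt → 0% → $0.00
Game controller $66.58: electronics → 8.75% → $5.83
Total tax = $7.88 + $1.56 + $0.56 + $0.92 + $3.36 + $0.32 + $5.83 = $20.43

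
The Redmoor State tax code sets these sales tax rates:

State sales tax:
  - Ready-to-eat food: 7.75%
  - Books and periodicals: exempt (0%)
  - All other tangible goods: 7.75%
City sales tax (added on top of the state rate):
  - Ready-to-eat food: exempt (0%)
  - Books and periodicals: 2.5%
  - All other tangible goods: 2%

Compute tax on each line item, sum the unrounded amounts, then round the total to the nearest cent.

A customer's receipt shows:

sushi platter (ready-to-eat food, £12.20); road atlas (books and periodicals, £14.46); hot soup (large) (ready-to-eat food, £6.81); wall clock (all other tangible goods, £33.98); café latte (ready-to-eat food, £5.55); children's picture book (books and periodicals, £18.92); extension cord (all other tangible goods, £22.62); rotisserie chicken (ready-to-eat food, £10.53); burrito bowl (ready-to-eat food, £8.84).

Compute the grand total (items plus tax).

£143.67

Sushi platter £12.20: ready-to-eat food → 7.75% + 0% city = 7.75% → £0.9455
Road atlas £14.46: books and periodicals → 0% + 2.5% city = 2.5% → £0.3615
Hot soup (large) £6.81: ready-to-eat food → 7.75% + 0% city = 7.75% → £0.527775
Wall clock £33.98: all other tangible goods → 7.75% + 2% city = 9.75% → £3.31305
Café latte £5.55: ready-to-eat food → 7.75% + 0% city = 7.75% → £0.430125
Children's picture book £18.92: books and periodicals → 0% + 2.5% city = 2.5% → £0.473
Extension cord £22.62: all other tangible goods → 7.75% + 2% city = 9.75% → £2.20545
Rotisserie chicken £10.53: ready-to-eat food → 7.75% + 0% city = 7.75% → £0.816075
Burrito bowl £8.84: ready-to-eat food → 7.75% + 0% city = 7.75% → £0.6851
Subtotal = £133.91; unrounded tax = £9.757575 → £9.76; total due = £143.67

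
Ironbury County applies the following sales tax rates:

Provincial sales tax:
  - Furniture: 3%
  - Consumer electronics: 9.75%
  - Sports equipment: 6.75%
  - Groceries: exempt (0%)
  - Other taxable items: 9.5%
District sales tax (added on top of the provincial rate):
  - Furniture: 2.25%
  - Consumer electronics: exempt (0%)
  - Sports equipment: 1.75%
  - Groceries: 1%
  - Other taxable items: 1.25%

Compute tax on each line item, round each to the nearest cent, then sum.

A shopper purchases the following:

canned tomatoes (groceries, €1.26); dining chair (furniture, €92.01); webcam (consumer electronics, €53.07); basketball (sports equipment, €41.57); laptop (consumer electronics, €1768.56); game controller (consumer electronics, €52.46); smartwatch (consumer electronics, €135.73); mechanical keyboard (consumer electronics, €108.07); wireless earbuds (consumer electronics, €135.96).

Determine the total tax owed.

Canned tomatoes €1.26: groceries → 0% + 1% district = 1% → €0.01
Dining chair €92.01: furniture → 3% + 2.25% district = 5.25% → €4.83
Webcam €53.07: consumer electronics → 9.75% + 0% district = 9.75% → €5.17
Basketball €41.57: sports equipment → 6.75% + 1.75% district = 8.5% → €3.53
Laptop €1768.56: consumer electronics → 9.75% + 0% district = 9.75% → €172.43
Game controller €52.46: consumer electronics → 9.75% + 0% district = 9.75% → €5.11
Smartwatch €135.73: consumer electronics → 9.75% + 0% district = 9.75% → €13.23
Mechanical keyboard €108.07: consumer electronics → 9.75% + 0% district = 9.75% → €10.54
Wireless earbuds €135.96: consumer electronics → 9.75% + 0% district = 9.75% → €13.26
Total tax = €0.01 + €4.83 + €5.17 + €3.53 + €172.43 + €5.11 + €13.23 + €10.54 + €13.26 = €228.11

€228.11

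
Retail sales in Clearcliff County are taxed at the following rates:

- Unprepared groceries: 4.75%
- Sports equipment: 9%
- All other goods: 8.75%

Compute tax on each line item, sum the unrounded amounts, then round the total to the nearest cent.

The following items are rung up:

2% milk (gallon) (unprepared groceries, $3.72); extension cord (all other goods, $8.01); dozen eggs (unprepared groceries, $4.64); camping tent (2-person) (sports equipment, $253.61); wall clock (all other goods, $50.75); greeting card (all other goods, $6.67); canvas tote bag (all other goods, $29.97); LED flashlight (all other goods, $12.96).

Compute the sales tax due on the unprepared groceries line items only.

2% milk (gallon) $3.72: unprepared groceries → 4.75% → $0.1767
Dozen eggs $4.64: unprepared groceries → 4.75% → $0.2204
Tax on unprepared groceries: unrounded sum = $0.3971 → $0.40

$0.40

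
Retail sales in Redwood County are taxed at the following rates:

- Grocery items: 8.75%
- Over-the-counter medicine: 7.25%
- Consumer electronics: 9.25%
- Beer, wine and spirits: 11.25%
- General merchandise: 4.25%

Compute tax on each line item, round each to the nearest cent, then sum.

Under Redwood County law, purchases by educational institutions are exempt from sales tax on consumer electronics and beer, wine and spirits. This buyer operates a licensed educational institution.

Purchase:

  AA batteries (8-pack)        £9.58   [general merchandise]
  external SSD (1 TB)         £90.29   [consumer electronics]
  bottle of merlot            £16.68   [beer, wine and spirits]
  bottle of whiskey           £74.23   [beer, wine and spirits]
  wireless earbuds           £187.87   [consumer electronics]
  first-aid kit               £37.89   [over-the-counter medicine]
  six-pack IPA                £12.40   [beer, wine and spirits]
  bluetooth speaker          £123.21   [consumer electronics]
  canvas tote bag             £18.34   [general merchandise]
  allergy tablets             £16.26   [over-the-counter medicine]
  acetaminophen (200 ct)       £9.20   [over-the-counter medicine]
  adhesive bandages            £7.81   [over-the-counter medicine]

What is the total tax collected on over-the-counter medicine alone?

First-aid kit £37.89: over-the-counter medicine → 7.25% → £2.75
Allergy tablets £16.26: over-the-counter medicine → 7.25% → £1.18
Acetaminophen (200 ct) £9.20: over-the-counter medicine → 7.25% → £0.67
Adhesive bandages £7.81: over-the-counter medicine → 7.25% → £0.57
Tax on over-the-counter medicine = £2.75 + £1.18 + £0.67 + £0.57 = £5.17

£5.17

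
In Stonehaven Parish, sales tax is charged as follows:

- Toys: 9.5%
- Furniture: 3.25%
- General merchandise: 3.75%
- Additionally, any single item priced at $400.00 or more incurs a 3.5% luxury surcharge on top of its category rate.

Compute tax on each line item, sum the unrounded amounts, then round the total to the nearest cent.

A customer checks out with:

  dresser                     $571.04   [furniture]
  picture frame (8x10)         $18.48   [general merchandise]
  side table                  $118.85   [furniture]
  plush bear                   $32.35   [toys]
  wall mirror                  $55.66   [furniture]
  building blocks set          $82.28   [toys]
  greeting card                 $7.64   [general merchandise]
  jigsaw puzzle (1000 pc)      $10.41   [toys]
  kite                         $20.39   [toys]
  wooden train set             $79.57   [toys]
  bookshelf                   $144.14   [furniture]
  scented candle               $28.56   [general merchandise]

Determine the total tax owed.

$72.33

Dresser $571.04: furniture → 3.25% + 3.5% surcharge = 6.75% → $38.5452
Picture frame (8x10) $18.48: general merchandise → 3.75% → $0.693
Side table $118.85: furniture → 3.25% → $3.862625
Plush bear $32.35: toys → 9.5% → $3.07325
Wall mirror $55.66: furniture → 3.25% → $1.80895
Building blocks set $82.28: toys → 9.5% → $7.8166
Greeting card $7.64: general merchandise → 3.75% → $0.2865
Jigsaw puzzle (1000 pc) $10.41: toys → 9.5% → $0.98895
Kite $20.39: toys → 9.5% → $1.93705
Wooden train set $79.57: toys → 9.5% → $7.55915
Bookshelf $144.14: furniture → 3.25% → $4.68455
Scented candle $28.56: general merchandise → 3.75% → $1.071
Unrounded tax sum = $72.326825 → $72.33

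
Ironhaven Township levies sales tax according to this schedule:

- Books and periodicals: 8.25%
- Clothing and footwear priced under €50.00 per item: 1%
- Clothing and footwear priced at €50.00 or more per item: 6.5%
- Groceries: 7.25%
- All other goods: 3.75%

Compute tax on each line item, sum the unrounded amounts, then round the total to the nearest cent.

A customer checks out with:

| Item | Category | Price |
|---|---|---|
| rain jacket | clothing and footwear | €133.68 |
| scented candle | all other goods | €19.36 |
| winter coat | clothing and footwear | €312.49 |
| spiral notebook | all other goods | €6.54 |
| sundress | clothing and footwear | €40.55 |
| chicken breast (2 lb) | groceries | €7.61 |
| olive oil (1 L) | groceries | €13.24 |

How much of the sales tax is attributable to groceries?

Chicken breast (2 lb) €7.61: groceries → 7.25% → €0.551725
Olive oil (1 L) €13.24: groceries → 7.25% → €0.9599
Tax on groceries: unrounded sum = €1.511625 → €1.51

€1.51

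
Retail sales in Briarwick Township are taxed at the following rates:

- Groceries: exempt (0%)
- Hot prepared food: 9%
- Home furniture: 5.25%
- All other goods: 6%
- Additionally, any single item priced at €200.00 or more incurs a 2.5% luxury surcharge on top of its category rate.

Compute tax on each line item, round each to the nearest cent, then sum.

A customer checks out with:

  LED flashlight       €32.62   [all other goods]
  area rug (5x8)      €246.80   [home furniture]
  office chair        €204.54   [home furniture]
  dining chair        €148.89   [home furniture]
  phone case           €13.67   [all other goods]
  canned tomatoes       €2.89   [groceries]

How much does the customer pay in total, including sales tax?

€694.99

LED flashlight €32.62: all other goods → 6% → €1.96
Area rug (5x8) €246.80: home furniture → 5.25% + 2.5% surcharge = 7.75% → €19.13
Office chair €204.54: home furniture → 5.25% + 2.5% surcharge = 7.75% → €15.85
Dining chair €148.89: home furniture → 5.25% → €7.82
Phone case €13.67: all other goods → 6% → €0.82
Canned tomatoes €2.89: groceries → 0% → €0.00
Subtotal = €649.41; tax = €45.58; total due = €694.99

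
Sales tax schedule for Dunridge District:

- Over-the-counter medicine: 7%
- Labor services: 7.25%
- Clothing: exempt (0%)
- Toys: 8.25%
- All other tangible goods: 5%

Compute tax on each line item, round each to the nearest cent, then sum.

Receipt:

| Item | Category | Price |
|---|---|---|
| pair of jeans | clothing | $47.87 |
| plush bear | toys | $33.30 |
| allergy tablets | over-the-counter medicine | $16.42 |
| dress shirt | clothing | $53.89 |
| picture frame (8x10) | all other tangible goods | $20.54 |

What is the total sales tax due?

$4.93

Pair of jeans $47.87: clothing → 0% → $0.00
Plush bear $33.30: toys → 8.25% → $2.75
Allergy tablets $16.42: over-the-counter medicine → 7% → $1.15
Dress shirt $53.89: clothing → 0% → $0.00
Picture frame (8x10) $20.54: all other tangible goods → 5% → $1.03
Total tax = $2.75 + $1.15 + $1.03 = $4.93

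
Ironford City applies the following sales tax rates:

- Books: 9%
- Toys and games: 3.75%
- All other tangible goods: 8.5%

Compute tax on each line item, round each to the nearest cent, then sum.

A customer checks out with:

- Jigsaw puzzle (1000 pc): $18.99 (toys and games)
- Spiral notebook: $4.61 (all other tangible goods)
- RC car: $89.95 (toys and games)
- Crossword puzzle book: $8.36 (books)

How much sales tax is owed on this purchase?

$5.22

Jigsaw puzzle (1000 pc) $18.99: toys and games → 3.75% → $0.71
Spiral notebook $4.61: all other tangible goods → 8.5% → $0.39
RC car $89.95: toys and games → 3.75% → $3.37
Crossword puzzle book $8.36: books → 9% → $0.75
Total tax = $0.71 + $0.39 + $3.37 + $0.75 = $5.22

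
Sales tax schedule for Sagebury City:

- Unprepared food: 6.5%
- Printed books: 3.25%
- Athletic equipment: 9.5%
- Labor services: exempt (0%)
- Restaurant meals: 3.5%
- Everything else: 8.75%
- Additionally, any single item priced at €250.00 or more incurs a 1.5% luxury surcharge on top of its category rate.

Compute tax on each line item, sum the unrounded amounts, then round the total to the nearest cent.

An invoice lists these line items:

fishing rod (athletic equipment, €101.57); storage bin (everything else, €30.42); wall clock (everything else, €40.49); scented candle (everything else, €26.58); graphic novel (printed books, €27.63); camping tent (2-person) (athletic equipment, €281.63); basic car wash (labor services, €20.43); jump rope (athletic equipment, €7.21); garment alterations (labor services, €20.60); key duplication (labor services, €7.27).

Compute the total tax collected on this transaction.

€50.74

Fishing rod €101.57: athletic equipment → 9.5% → €9.64915
Storage bin €30.42: everything else → 8.75% → €2.66175
Wall clock €40.49: everything else → 8.75% → €3.542875
Scented candle €26.58: everything else → 8.75% → €2.32575
Graphic novel €27.63: printed books → 3.25% → €0.897975
Camping tent (2-person) €281.63: athletic equipment → 9.5% + 1.5% surcharge = 11% → €30.9793
Basic car wash €20.43: labor services → 0% → €0.00
Jump rope €7.21: athletic equipment → 9.5% → €0.68495
Garment alterations €20.60: labor services → 0% → €0.00
Key duplication €7.27: labor services → 0% → €0.00
Unrounded tax sum = €50.74175 → €50.74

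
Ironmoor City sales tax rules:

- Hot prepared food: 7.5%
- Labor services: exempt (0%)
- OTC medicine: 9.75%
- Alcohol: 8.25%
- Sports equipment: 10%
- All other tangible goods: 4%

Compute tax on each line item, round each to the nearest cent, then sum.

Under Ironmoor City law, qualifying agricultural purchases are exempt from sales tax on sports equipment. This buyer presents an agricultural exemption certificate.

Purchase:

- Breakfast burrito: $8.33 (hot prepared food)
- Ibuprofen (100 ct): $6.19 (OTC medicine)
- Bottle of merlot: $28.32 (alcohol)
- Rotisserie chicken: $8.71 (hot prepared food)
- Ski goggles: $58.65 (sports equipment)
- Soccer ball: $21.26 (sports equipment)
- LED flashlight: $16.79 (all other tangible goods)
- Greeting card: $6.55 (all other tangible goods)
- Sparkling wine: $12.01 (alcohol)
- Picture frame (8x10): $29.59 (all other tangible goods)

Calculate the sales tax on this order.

$7.31

Breakfast burrito $8.33: hot prepared food → 7.5% → $0.62
Ibuprofen (100 ct) $6.19: OTC medicine → 9.75% → $0.60
Bottle of merlot $28.32: alcohol → 8.25% → $2.34
Rotisserie chicken $8.71: hot prepared food → 7.5% → $0.65
Ski goggles $58.65: sports equipment, buyer-exempt → 0% → $0.00
Soccer ball $21.26: sports equipment, buyer-exempt → 0% → $0.00
LED flashlight $16.79: all other tangible goods → 4% → $0.67
Greeting card $6.55: all other tangible goods → 4% → $0.26
Sparkling wine $12.01: alcohol → 8.25% → $0.99
Picture frame (8x10) $29.59: all other tangible goods → 4% → $1.18
Total tax = $0.62 + $0.60 + $2.34 + $0.65 + $0.67 + $0.26 + $0.99 + $1.18 = $7.31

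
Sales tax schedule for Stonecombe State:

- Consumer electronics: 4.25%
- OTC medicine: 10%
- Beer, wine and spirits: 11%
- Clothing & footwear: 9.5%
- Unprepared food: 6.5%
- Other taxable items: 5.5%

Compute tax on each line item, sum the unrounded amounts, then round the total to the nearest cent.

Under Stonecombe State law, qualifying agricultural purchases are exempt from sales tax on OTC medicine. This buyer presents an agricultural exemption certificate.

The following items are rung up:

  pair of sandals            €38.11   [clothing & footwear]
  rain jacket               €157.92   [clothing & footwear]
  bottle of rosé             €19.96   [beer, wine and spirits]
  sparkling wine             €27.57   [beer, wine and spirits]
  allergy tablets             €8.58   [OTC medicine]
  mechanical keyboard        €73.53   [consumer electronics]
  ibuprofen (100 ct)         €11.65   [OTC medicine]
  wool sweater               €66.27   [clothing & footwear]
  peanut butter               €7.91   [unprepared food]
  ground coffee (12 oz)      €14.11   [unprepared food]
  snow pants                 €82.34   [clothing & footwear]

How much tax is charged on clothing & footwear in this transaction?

Pair of sandals €38.11: clothing & footwear → 9.5% → €3.62045
Rain jacket €157.92: clothing & footwear → 9.5% → €15.0024
Wool sweater €66.27: clothing & footwear → 9.5% → €6.29565
Snow pants €82.34: clothing & footwear → 9.5% → €7.8223
Tax on clothing & footwear: unrounded sum = €32.7408 → €32.74

€32.74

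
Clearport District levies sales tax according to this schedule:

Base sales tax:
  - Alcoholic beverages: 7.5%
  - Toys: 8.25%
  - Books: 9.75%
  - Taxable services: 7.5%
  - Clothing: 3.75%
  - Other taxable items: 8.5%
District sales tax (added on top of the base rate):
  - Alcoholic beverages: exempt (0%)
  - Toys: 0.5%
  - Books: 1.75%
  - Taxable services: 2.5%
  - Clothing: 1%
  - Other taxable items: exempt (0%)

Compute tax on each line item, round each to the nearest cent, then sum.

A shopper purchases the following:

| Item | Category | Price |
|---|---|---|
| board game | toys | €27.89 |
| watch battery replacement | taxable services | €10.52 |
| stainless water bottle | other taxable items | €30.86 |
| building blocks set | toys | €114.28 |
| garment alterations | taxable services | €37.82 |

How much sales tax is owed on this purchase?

Board game €27.89: toys → 8.25% + 0.5% district = 8.75% → €2.44
Watch battery replacement €10.52: taxable services → 7.5% + 2.5% district = 10% → €1.05
Stainless water bottle €30.86: other taxable items → 8.5% + 0% district = 8.5% → €2.62
Building blocks set €114.28: toys → 8.25% + 0.5% district = 8.75% → €10.00
Garment alterations €37.82: taxable services → 7.5% + 2.5% district = 10% → €3.78
Total tax = €2.44 + €1.05 + €2.62 + €10.00 + €3.78 = €19.89

€19.89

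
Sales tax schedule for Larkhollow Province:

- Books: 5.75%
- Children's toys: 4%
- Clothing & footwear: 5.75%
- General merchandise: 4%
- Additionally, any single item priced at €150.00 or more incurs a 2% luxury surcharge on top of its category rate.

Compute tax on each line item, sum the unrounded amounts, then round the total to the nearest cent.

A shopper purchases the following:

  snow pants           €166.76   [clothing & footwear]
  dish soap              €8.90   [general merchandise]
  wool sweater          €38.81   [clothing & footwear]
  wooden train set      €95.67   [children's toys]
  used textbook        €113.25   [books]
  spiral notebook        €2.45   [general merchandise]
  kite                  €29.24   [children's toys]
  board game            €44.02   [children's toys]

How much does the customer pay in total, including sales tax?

€527.98

Snow pants €166.76: clothing & footwear → 5.75% + 2% surcharge = 7.75% → €12.9239
Dish soap €8.90: general merchandise → 4% → €0.356
Wool sweater €38.81: clothing & footwear → 5.75% → €2.231575
Wooden train set €95.67: children's toys → 4% → €3.8268
Used textbook €113.25: books → 5.75% → €6.511875
Spiral notebook €2.45: general merchandise → 4% → €0.098
Kite €29.24: children's toys → 4% → €1.1696
Board game €44.02: children's toys → 4% → €1.7608
Subtotal = €499.10; unrounded tax = €28.87855 → €28.88; total due = €527.98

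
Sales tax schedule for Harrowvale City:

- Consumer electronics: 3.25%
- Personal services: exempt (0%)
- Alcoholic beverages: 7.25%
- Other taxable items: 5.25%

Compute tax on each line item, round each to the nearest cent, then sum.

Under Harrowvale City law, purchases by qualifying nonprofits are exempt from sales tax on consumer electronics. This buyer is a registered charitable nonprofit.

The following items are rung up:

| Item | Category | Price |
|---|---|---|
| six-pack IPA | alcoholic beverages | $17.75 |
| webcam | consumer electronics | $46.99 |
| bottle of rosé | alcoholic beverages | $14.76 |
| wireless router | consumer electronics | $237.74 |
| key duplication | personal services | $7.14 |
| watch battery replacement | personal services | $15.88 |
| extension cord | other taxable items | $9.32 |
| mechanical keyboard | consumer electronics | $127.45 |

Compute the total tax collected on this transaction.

Six-pack IPA $17.75: alcoholic beverages → 7.25% → $1.29
Webcam $46.99: consumer electronics, buyer-exempt → 0% → $0.00
Bottle of rosé $14.76: alcoholic beverages → 7.25% → $1.07
Wireless router $237.74: consumer electronics, buyer-exempt → 0% → $0.00
Key duplication $7.14: personal services → 0% → $0.00
Watch battery replacement $15.88: personal services → 0% → $0.00
Extension cord $9.32: other taxable items → 5.25% → $0.49
Mechanical keyboard $127.45: consumer electronics, buyer-exempt → 0% → $0.00
Total tax = $1.29 + $1.07 + $0.49 = $2.85

$2.85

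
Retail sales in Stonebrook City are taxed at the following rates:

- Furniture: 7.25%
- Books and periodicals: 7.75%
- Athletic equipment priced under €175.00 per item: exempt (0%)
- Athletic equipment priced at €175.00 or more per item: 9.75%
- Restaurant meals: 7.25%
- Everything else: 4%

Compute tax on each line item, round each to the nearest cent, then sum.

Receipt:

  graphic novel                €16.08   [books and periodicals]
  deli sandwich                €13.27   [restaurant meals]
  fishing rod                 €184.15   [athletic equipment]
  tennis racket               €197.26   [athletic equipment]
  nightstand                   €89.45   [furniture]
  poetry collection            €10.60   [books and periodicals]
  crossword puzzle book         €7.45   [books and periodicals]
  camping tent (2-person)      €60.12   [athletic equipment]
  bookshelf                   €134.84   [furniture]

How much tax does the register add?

Graphic novel €16.08: books and periodicals → 7.75% → €1.25
Deli sandwich €13.27: restaurant meals → 7.25% → €0.96
Fishing rod €184.15: athletic equipment, €175.00 or more → 9.75% → €17.95
Tennis racket €197.26: athletic equipment, €175.00 or more → 9.75% → €19.23
Nightstand €89.45: furniture → 7.25% → €6.49
Poetry collection €10.60: books and periodicals → 7.75% → €0.82
Crossword puzzle book €7.45: books and periodicals → 7.75% → €0.58
Camping tent (2-person) €60.12: athletic equipment, under €175.00 → 0% → €0.00
Bookshelf €134.84: furniture → 7.25% → €9.78
Total tax = €1.25 + €0.96 + €17.95 + €19.23 + €6.49 + €0.82 + €0.58 + €9.78 = €57.06

€57.06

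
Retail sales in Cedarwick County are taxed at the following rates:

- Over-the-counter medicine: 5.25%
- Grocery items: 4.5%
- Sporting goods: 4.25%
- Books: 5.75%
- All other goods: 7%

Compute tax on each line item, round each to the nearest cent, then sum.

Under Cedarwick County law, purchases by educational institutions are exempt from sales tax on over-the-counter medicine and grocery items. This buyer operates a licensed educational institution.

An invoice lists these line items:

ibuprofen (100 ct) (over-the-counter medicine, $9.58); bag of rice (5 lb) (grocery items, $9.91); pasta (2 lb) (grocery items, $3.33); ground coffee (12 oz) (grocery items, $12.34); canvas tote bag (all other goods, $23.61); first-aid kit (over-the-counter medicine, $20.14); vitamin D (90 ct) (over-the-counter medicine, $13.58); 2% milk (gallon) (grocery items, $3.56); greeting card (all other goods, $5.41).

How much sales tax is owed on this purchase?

$2.03

Ibuprofen (100 ct) $9.58: over-the-counter medicine, buyer-exempt → 0% → $0.00
Bag of rice (5 lb) $9.91: grocery items, buyer-exempt → 0% → $0.00
Pasta (2 lb) $3.33: grocery items, buyer-exempt → 0% → $0.00
Ground coffee (12 oz) $12.34: grocery items, buyer-exempt → 0% → $0.00
Canvas tote bag $23.61: all other goods → 7% → $1.65
First-aid kit $20.14: over-the-counter medicine, buyer-exempt → 0% → $0.00
Vitamin D (90 ct) $13.58: over-the-counter medicine, buyer-exempt → 0% → $0.00
2% milk (gallon) $3.56: grocery items, buyer-exempt → 0% → $0.00
Greeting card $5.41: all other goods → 7% → $0.38
Total tax = $1.65 + $0.38 = $2.03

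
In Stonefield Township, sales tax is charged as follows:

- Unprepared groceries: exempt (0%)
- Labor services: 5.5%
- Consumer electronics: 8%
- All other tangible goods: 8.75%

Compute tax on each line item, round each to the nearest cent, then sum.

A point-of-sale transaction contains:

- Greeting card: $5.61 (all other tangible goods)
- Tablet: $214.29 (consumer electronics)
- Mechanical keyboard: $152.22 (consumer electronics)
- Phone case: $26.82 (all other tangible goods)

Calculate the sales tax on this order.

Greeting card $5.61: all other tangible goods → 8.75% → $0.49
Tablet $214.29: consumer electronics → 8% → $17.14
Mechanical keyboard $152.22: consumer electronics → 8% → $12.18
Phone case $26.82: all other tangible goods → 8.75% → $2.35
Total tax = $0.49 + $17.14 + $12.18 + $2.35 = $32.16

$32.16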